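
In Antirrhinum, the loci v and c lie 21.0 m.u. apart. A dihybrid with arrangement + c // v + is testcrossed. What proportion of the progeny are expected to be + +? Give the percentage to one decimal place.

10.5%

A map distance of 21.0 m.u. corresponds to a recombination frequency of 0.210.
The F1 is + c / v +, so + + is a recombinant gamete class with expected frequency r/2 = 0.210/2 = 0.1050.
That is 0.1050 = 10.5% of the progeny.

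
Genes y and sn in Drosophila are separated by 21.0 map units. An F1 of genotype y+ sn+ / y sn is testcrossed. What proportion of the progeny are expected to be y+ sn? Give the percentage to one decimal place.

10.5%

A map distance of 21.0 map units corresponds to a recombination frequency of 0.210.
The F1 is y+ sn+ / y sn, so y+ sn is a recombinant gamete class with expected frequency r/2 = 0.210/2 = 0.1050.
That is 0.1050 = 10.5% of the progeny.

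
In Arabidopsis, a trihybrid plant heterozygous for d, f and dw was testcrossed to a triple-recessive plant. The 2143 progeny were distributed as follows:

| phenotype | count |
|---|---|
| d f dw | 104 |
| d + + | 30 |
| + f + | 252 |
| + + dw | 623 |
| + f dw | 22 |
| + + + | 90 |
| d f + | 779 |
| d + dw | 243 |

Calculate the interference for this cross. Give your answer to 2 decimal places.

0.17

The two most frequent reciprocal classes, + + dw and d f +, are the parental types, so the F1 was + + dw / d f +.
The two rarest classes, + f dw and d + +, are the double crossovers. Comparing them with the parentals, only the f allele has switched, so f is the middle locus and the order is d – f – dw.
d–f: (495 + 52)/2143 = 0.2552; f–dw: (194 + 52)/2143 = 0.1148.
Expected DCO frequency = 0.2552 × 0.1148 ≈ 0.02930; observed = 52/2143 ≈ 0.02427.
Coefficient of coincidence = 0.02427/0.02930 ≈ 0.83; interference = 1 − 0.83 = 0.17.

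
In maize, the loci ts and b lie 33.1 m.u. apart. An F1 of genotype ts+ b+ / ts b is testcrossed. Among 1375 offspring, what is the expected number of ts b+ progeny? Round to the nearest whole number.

A map distance of 33.1 m.u. corresponds to a recombination frequency of 0.331.
The F1 is ts+ b+ / ts b, so ts b+ is a recombinant gamete class with expected frequency r/2 = 0.331/2 = 0.1655.
Expected number = 0.1655 × 1375 = 227.56 ≈ 228.

228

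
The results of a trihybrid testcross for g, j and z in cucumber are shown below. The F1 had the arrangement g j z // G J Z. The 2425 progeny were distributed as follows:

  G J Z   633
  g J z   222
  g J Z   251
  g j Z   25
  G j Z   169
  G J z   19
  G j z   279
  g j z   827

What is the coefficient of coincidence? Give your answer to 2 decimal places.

0.43

The two rarest classes, g j Z and G J z, are the double crossovers. Comparing them with the parentals, only the z allele has switched, so z is the middle locus and the order is g – z – j.
g–z: (530 + 44)/2425 = 0.2367; z–j: (391 + 44)/2425 = 0.1794.
Expected DCO frequency = 0.2367 × 0.1794 ≈ 0.04246; observed = 44/2425 ≈ 0.01814.
Coefficient of coincidence = 0.01814/0.04246 ≈ 0.43.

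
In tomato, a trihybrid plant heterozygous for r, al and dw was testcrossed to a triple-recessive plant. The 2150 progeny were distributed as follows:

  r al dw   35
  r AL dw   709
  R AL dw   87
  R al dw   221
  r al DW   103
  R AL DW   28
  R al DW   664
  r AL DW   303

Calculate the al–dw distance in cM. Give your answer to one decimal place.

27.3 cM

The two most frequent reciprocal classes, r AL dw and R al DW, are the parental types, so the F1 was r AL dw / R al DW.
The two rarest classes, r al dw and R AL DW, are the double crossovers. Comparing them with the parentals, only the al allele has switched, so al is the middle locus and the order is r – al – dw.
Crossovers in the al–dw interval produce the single-crossover classes r AL DW and R al dw (303 + 221 = 524) plus the double crossovers (63).
RF(al–dw) = (524 + 63) / 2150 = 587/2150 = 0.2730 → 27.3 cM.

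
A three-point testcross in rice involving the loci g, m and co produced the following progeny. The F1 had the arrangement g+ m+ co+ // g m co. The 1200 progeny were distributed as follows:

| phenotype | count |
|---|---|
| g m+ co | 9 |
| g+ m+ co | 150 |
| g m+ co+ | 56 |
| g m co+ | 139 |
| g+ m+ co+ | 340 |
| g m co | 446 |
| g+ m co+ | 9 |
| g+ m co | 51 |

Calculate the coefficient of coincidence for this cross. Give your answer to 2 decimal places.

The two rarest classes, g+ m co+ and g m+ co, are the double crossovers. Comparing them with the parentals, only the m allele has switched, so m is the middle locus and the order is g – m – co.
g–m: (107 + 18)/1200 = 0.1042; m–co: (289 + 18)/1200 = 0.2558.
Expected DCO frequency = 0.1042 × 0.2558 ≈ 0.02665; observed = 18/1200 ≈ 0.01500.
Coefficient of coincidence = 0.01500/0.02665 ≈ 0.56.

0.56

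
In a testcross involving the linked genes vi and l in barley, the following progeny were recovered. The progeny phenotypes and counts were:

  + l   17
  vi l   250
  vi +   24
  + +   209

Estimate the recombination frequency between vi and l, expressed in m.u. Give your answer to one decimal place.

The two most frequent classes, + + (209) and vi l (250), are the parental types, so the F1 was + + / vi l.
The recombinant classes are + l and vi +: 17 + 24 = 41.
Recombination frequency = 41/500 = 0.0820 ≈ 8.2%, i.e. 8.2 m.u.

8.2 m.u.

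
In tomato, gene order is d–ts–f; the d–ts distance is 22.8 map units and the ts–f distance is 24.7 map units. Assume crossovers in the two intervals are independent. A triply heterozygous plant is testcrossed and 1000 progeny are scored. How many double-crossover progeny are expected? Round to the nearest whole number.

Map distances give recombination frequencies of 0.228 and 0.247 for the two intervals.
With no interference, expected double-crossover frequency = 0.228 × 0.247 = 0.05632.
Expected number = 0.05632 × 1000 = 56.32 ≈ 56.

56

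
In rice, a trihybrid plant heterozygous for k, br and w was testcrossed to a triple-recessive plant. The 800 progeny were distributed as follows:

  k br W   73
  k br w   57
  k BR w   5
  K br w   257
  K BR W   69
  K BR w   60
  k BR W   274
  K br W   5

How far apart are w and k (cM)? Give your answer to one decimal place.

The two most frequent reciprocal classes, k BR W and K br w, are the parental types, so the F1 was k BR W / K br w.
The two rarest classes, k BR w and K br W, are the double crossovers. Comparing them with the parentals, only the w allele has switched, so w is the middle locus and the order is br – w – k.
Crossovers in the w–k interval produce the single-crossover classes K BR W and k br w (69 + 57 = 126) plus the double crossovers (10).
RF(w–k) = (126 + 10) / 800 = 136/800 = 0.1700 → 17.0 cM.

17.0 cM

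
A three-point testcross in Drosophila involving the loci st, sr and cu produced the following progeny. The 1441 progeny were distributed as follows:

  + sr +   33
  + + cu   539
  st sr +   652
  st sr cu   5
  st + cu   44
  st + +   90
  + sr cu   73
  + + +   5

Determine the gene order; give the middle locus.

The two most frequent reciprocal classes, st sr + and + + cu, are the parental types, so the F1 was st sr + / + + cu.
The two rarest classes, st sr cu and + + +, are the double crossovers. Comparing them with the parentals, only the cu allele has switched, so cu is the middle locus and the order is st – cu – sr.

cu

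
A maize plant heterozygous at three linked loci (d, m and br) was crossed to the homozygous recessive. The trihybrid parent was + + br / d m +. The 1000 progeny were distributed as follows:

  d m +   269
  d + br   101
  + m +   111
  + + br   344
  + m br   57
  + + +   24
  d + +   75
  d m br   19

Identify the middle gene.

br

The two rarest classes, + + + and d m br, are the double crossovers. Comparing them with the parentals, only the br allele has switched, so br is the middle locus and the order is d – br – m.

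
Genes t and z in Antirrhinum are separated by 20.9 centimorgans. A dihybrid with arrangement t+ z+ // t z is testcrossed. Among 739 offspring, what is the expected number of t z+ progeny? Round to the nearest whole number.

A map distance of 20.9 centimorgans corresponds to a recombination frequency of 0.209.
The F1 is t+ z+ / t z, so t z+ is a recombinant gamete class with expected frequency r/2 = 0.209/2 = 0.1045.
Expected number = 0.1045 × 739 = 77.23 ≈ 77.

77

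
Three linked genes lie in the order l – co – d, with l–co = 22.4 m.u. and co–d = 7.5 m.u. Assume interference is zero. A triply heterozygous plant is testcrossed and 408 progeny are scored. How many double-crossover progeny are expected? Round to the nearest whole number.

7

Map distances give recombination frequencies of 0.224 and 0.075 for the two intervals.
With no interference, expected double-crossover frequency = 0.224 × 0.075 = 0.01680.
Expected number = 0.01680 × 408 = 6.85 ≈ 7.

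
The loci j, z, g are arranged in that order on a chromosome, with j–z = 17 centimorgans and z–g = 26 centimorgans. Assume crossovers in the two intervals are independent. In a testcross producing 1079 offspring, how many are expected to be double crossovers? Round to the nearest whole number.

Map distances give recombination frequencies of 0.170 and 0.260 for the two intervals.
With no interference, expected double-crossover frequency = 0.170 × 0.260 = 0.04420.
Expected number = 0.04420 × 1079 = 47.69 ≈ 48.

48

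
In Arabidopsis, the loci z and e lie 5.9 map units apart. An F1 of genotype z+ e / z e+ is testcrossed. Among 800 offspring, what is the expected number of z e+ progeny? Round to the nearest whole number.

A map distance of 5.9 map units corresponds to a recombination frequency of 0.059.
The F1 is z+ e / z e+, so z e+ is a parental gamete class with expected frequency (1 − r)/2 = 0.941/2 = 0.4705.
Expected number = 0.4705 × 800 = 376.40 ≈ 376.

376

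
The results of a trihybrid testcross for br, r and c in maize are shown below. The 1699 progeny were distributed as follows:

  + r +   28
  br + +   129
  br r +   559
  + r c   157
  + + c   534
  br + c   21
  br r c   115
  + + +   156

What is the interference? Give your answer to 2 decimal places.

0.22

The two most frequent reciprocal classes, + + c and br r +, are the parental types, so the F1 was + + c / br r +.
The two rarest classes, br + c and + r +, are the double crossovers. Comparing them with the parentals, only the br allele has switched, so br is the middle locus and the order is r – br – c.
r–br: (286 + 49)/1699 = 0.1972; br–c: (271 + 49)/1699 = 0.1883.
Expected DCO frequency = 0.1972 × 0.1883 ≈ 0.03713; observed = 49/1699 ≈ 0.02884.
Coefficient of coincidence = 0.02884/0.03713 ≈ 0.78; interference = 1 − 0.78 = 0.22.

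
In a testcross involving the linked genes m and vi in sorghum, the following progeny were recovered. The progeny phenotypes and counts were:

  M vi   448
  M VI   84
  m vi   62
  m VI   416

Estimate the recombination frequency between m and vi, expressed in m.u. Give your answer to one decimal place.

The two most frequent classes, M vi (448) and m VI (416), are the parental types, so the F1 was M vi / m VI.
The recombinant classes are M VI and m vi: 84 + 62 = 146.
Recombination frequency = 146/1010 = 0.1446 ≈ 14.5%, i.e. 14.5 m.u.

14.5 m.u.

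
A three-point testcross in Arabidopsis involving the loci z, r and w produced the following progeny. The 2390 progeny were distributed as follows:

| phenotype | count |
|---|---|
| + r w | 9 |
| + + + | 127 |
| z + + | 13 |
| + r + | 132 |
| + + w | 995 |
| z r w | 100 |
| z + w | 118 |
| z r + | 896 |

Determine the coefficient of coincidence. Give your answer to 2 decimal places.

0.78

The two most frequent reciprocal classes, + + w and z r +, are the parental types, so the F1 was + + w / z r +.
The two rarest classes, + r w and z + +, are the double crossovers. Comparing them with the parentals, only the r allele has switched, so r is the middle locus and the order is z – r – w.
z–r: (250 + 22)/2390 = 0.1138; r–w: (227 + 22)/2390 = 0.1042.
Expected DCO frequency = 0.1138 × 0.1042 ≈ 0.01186; observed = 22/2390 ≈ 0.00921.
Coefficient of coincidence = 0.00921/0.01186 ≈ 0.78.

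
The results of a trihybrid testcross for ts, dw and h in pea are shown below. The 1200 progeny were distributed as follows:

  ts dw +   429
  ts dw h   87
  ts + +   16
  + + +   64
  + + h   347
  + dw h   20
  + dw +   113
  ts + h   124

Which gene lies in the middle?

The two most frequent reciprocal classes, ts dw + and + + h, are the parental types, so the F1 was ts dw + / + + h.
The two rarest classes, ts + + and + dw h, are the double crossovers. Comparing them with the parentals, only the dw allele has switched, so dw is the middle locus and the order is h – dw – ts.

dw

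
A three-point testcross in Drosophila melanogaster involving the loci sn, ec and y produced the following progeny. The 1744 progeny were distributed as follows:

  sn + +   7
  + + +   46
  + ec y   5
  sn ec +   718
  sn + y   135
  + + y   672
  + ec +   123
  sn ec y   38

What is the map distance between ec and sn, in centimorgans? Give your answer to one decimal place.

15.5 centimorgans

The two most frequent reciprocal classes, sn ec + and + + y, are the parental types, so the F1 was sn ec + / + + y.
The two rarest classes, sn + + and + ec y, are the double crossovers. Comparing them with the parentals, only the ec allele has switched, so ec is the middle locus and the order is y – ec – sn.
Crossovers in the ec–sn interval produce the single-crossover classes + ec + and sn + y (123 + 135 = 258) plus the double crossovers (12).
RF(ec–sn) = (258 + 12) / 1744 = 270/1744 = 0.1548 → 15.5 centimorgans.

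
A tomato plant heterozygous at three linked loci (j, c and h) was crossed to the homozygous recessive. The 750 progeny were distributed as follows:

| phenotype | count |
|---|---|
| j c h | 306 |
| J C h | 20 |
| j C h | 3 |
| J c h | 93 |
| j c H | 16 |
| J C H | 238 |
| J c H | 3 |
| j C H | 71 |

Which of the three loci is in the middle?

c

The two most frequent reciprocal classes, J C H and j c h, are the parental types, so the F1 was J C H / j c h.
The two rarest classes, J c H and j C h, are the double crossovers. Comparing them with the parentals, only the c allele has switched, so c is the middle locus and the order is j – c – h.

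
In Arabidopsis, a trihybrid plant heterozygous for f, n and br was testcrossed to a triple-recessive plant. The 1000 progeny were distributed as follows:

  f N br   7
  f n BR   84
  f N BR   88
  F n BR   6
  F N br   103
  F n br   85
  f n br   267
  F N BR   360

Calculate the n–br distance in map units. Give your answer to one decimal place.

20.0 map units

The two most frequent reciprocal classes, F N BR and f n br, are the parental types, so the F1 was F N BR / f n br.
The two rarest classes, F n BR and f N br, are the double crossovers. Comparing them with the parentals, only the n allele has switched, so n is the middle locus and the order is br – n – f.
Crossovers in the br–n interval produce the single-crossover classes F N br and f n BR (103 + 84 = 187) plus the double crossovers (13).
RF(br–n) = (187 + 13) / 1000 = 200/1000 = 0.2000 → 20.0 map units.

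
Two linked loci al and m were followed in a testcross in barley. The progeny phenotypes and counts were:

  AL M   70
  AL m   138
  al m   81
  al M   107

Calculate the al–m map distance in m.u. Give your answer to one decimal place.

38.1 m.u.

The two most frequent classes, AL m (138) and al M (107), are the parental types, so the F1 was AL m / al M.
The recombinant classes are AL M and al m: 70 + 81 = 151.
Recombination frequency = 151/396 = 0.3813 ≈ 38.1%, i.e. 38.1 m.u.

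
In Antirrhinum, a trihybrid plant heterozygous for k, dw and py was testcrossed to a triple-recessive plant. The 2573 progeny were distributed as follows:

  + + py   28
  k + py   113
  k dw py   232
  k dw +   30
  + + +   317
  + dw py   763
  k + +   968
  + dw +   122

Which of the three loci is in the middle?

The two most frequent reciprocal classes, + dw py and k + +, are the parental types, so the F1 was + dw py / k + +.
The two rarest classes, + + py and k dw +, are the double crossovers. Comparing them with the parentals, only the dw allele has switched, so dw is the middle locus and the order is k – dw – py.

dw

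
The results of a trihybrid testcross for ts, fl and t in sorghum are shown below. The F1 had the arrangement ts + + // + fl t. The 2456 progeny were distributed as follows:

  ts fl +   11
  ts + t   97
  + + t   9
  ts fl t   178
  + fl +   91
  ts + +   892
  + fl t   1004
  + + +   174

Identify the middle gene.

The two rarest classes, ts fl + and + + t, are the double crossovers. Comparing them with the parentals, only the fl allele has switched, so fl is the middle locus and the order is ts – fl – t.

fl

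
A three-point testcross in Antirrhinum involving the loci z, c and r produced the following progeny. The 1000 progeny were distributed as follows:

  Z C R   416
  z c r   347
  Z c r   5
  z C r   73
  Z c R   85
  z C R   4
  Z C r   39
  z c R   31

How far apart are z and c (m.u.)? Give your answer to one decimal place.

16.7 m.u.

The two most frequent reciprocal classes, Z C R and z c r, are the parental types, so the F1 was Z C R / z c r.
The two rarest classes, z C R and Z c r, are the double crossovers. Comparing them with the parentals, only the z allele has switched, so z is the middle locus and the order is c – z – r.
Crossovers in the c–z interval produce the single-crossover classes Z c R and z C r (85 + 73 = 158) plus the double crossovers (9).
RF(c–z) = (158 + 9) / 1000 = 167/1000 = 0.1670 → 16.7 m.u.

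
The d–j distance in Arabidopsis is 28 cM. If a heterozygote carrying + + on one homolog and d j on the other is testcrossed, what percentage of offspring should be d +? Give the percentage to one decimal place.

A map distance of 28 cM corresponds to a recombination frequency of 0.280.
The F1 is + + / d j, so d + is a recombinant gamete class with expected frequency r/2 = 0.280/2 = 0.1400.
That is 0.1400 = 14.0% of the progeny.

14.0%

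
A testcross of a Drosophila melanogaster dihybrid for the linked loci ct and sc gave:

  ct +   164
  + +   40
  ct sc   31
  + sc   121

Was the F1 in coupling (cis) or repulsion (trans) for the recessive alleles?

trans

The two most frequent classes are + sc (121) and ct + (164); these are the parental (non-recombinant) types.
So the F1 carried + sc on one chromosome and ct + on the other — the recessive alleles are on opposite chromosomes (trans / repulsion).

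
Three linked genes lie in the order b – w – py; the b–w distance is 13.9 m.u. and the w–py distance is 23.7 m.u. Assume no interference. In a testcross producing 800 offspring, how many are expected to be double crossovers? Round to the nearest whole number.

Map distances give recombination frequencies of 0.139 and 0.237 for the two intervals.
With no interference, expected double-crossover frequency = 0.139 × 0.237 = 0.03294.
Expected number = 0.03294 × 800 = 26.35 ≈ 26.

26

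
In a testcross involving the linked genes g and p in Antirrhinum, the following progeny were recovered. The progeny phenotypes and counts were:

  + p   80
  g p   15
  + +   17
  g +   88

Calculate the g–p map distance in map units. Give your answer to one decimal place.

The two most frequent classes, + p (80) and g + (88), are the parental types, so the F1 was + p / g +.
The recombinant classes are + + and g p: 17 + 15 = 32.
Recombination frequency = 32/200 = 0.1600 ≈ 16.0%, i.e. 16.0 map units.

16.0 map units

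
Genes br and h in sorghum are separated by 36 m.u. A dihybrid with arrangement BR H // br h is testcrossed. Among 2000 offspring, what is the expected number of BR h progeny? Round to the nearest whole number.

A map distance of 36 m.u. corresponds to a recombination frequency of 0.360.
The F1 is BR H / br h, so BR h is a recombinant gamete class with expected frequency r/2 = 0.360/2 = 0.1800.
Expected number = 0.1800 × 2000 = 360.00 ≈ 360.

360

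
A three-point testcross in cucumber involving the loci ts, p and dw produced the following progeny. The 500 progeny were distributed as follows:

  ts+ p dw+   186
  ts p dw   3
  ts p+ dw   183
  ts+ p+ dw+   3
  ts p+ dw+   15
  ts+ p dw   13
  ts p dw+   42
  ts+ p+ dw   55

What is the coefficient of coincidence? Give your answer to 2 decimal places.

0.86

The two most frequent reciprocal classes, ts p+ dw and ts+ p dw+, are the parental types, so the F1 was ts p+ dw / ts+ p dw+.
The two rarest classes, ts p dw and ts+ p+ dw+, are the double crossovers. Comparing them with the parentals, only the p allele has switched, so p is the middle locus and the order is dw – p – ts.
dw–p: (28 + 6)/500 = 0.0680; p–ts: (97 + 6)/500 = 0.2060.
Expected DCO frequency = 0.0680 × 0.2060 ≈ 0.01401; observed = 6/500 ≈ 0.01200.
Coefficient of coincidence = 0.01200/0.01401 ≈ 0.86.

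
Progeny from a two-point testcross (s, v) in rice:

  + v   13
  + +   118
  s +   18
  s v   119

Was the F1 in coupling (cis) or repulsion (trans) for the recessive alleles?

cis

The two most frequent classes are + + (118) and s v (119); these are the parental (non-recombinant) types.
So the F1 carried + + on one chromosome and s v on the other — the recessive alleles are on the same chromosome (cis / coupling).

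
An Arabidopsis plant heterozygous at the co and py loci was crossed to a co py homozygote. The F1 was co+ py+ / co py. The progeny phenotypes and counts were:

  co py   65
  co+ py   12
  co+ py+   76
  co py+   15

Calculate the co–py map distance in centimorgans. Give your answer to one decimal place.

16.1 centimorgans

The recombinant classes are co+ py and co py+: 12 + 15 = 27.
Recombination frequency = 27/168 = 0.1607 ≈ 16.1%, i.e. 16.1 centimorgans.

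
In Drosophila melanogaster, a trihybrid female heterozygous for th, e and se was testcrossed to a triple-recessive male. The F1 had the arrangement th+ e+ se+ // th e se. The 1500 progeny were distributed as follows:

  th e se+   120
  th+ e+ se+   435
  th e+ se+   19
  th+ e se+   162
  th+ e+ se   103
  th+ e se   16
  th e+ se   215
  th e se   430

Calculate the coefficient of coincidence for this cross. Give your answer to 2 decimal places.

0.49

The two rarest classes, th e+ se+ and th+ e se, are the double crossovers. Comparing them with the parentals, only the th allele has switched, so th is the middle locus and the order is e – th – se.
e–th: (377 + 35)/1500 = 0.2747; th–se: (223 + 35)/1500 = 0.1720.
Expected DCO frequency = 0.2747 × 0.1720 ≈ 0.04725; observed = 35/1500 ≈ 0.02333.
Coefficient of coincidence = 0.02333/0.04725 ≈ 0.49.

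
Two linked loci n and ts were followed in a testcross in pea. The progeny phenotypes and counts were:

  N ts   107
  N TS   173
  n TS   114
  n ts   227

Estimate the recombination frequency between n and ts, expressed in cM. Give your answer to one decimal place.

35.6 cM

The two most frequent classes, N TS (173) and n ts (227), are the parental types, so the F1 was N TS / n ts.
The recombinant classes are N ts and n TS: 107 + 114 = 221.
Recombination frequency = 221/621 = 0.3559 ≈ 35.6%, i.e. 35.6 cM.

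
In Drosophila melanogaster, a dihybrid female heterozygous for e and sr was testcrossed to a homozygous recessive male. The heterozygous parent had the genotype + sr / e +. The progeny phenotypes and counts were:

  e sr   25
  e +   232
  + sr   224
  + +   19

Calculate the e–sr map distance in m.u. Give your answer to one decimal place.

8.8 m.u.

The recombinant classes are + + and e sr: 19 + 25 = 44.
Recombination frequency = 44/500 = 0.0880 ≈ 8.8%, i.e. 8.8 m.u.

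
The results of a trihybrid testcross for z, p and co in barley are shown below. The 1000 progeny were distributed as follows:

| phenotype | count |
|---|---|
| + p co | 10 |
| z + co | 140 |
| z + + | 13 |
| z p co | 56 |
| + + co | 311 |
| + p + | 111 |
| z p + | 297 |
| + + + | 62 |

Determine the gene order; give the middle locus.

The two most frequent reciprocal classes, z p + and + + co, are the parental types, so the F1 was z p + / + + co.
The two rarest classes, z + + and + p co, are the double crossovers. Comparing them with the parentals, only the p allele has switched, so p is the middle locus and the order is co – p – z.

p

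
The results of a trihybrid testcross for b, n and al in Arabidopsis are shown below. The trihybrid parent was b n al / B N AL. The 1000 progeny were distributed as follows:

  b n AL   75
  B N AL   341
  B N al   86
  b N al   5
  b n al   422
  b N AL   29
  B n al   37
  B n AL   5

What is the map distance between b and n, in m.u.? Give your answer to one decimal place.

7.6 m.u.

The two rarest classes, b N al and B n AL, are the double crossovers. Comparing them with the parentals, only the n allele has switched, so n is the middle locus and the order is b – n – al.
Crossovers in the b–n interval produce the single-crossover classes B n al and b N AL (37 + 29 = 66) plus the double crossovers (10).
RF(b–n) = (66 + 10) / 1000 = 76/1000 = 0.0760 → 7.6 m.u.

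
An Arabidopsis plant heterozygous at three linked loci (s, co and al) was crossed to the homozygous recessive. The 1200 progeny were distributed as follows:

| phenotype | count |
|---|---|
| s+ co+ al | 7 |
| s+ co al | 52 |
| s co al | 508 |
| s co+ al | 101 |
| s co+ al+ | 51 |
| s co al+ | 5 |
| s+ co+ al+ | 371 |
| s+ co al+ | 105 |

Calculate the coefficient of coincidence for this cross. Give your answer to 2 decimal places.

The two most frequent reciprocal classes, s co al and s+ co+ al+, are the parental types, so the F1 was s co al / s+ co+ al+.
The two rarest classes, s co al+ and s+ co+ al, are the double crossovers. Comparing them with the parentals, only the al allele has switched, so al is the middle locus and the order is s – al – co.
s–al: (103 + 12)/1200 = 0.0958; al–co: (206 + 12)/1200 = 0.1817.
Expected DCO frequency = 0.0958 × 0.1817 ≈ 0.01741; observed = 12/1200 ≈ 0.01000.
Coefficient of coincidence = 0.01000/0.01741 ≈ 0.57.

0.57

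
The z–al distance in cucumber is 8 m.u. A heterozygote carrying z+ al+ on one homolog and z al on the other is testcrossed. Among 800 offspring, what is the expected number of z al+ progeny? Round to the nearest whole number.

A map distance of 8 m.u. corresponds to a recombination frequency of 0.080.
The F1 is z+ al+ / z al, so z al+ is a recombinant gamete class with expected frequency r/2 = 0.080/2 = 0.0400.
Expected number = 0.0400 × 800 = 32.00 ≈ 32.

32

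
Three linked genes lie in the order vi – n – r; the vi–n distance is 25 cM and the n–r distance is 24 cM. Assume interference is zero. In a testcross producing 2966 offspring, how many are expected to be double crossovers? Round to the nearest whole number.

178

Map distances give recombination frequencies of 0.250 and 0.240 for the two intervals.
With no interference, expected double-crossover frequency = 0.250 × 0.240 = 0.06000.
Expected number = 0.06000 × 2966 = 177.96 ≈ 178.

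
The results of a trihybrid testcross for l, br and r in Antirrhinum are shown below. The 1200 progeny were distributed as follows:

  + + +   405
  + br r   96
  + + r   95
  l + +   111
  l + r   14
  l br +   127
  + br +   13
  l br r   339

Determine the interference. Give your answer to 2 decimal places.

0.44

The two most frequent reciprocal classes, l br r and + + +, are the parental types, so the F1 was l br r / + + +.
The two rarest classes, l + r and + br +, are the double crossovers. Comparing them with the parentals, only the br allele has switched, so br is the middle locus and the order is l – br – r.
l–br: (207 + 27)/1200 = 0.1950; br–r: (222 + 27)/1200 = 0.2075.
Expected DCO frequency = 0.1950 × 0.2075 ≈ 0.04046; observed = 27/1200 ≈ 0.02250.
Coefficient of coincidence = 0.02250/0.04046 ≈ 0.56; interference = 1 − 0.56 = 0.44.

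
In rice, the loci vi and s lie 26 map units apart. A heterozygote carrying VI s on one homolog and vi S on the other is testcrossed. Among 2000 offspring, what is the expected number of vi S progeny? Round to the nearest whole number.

740

A map distance of 26 map units corresponds to a recombination frequency of 0.260.
The F1 is VI s / vi S, so vi S is a parental gamete class with expected frequency (1 − r)/2 = 0.740/2 = 0.3700.
Expected number = 0.3700 × 2000 = 740.00 ≈ 740.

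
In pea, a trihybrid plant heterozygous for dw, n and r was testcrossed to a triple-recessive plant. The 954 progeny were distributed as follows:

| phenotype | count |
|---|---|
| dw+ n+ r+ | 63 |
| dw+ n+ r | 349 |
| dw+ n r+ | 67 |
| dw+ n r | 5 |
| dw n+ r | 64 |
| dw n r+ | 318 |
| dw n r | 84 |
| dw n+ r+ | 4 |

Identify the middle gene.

n

The two most frequent reciprocal classes, dw+ n+ r and dw n r+, are the parental types, so the F1 was dw+ n+ r / dw n r+.
The two rarest classes, dw+ n r and dw n+ r+, are the double crossovers. Comparing them with the parentals, only the n allele has switched, so n is the middle locus and the order is r – n – dw.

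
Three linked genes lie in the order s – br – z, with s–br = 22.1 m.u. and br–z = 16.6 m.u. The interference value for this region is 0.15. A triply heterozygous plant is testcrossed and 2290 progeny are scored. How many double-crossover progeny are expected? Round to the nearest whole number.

Map distances give recombination frequencies of 0.221 and 0.166 for the two intervals.
With interference 0.15 (so coincidence = 0.85), expected double-crossover frequency = 0.221 × 0.166 × 0.85 = 0.03118.
Expected number = 0.03118 × 2290 = 71.41 ≈ 71.

71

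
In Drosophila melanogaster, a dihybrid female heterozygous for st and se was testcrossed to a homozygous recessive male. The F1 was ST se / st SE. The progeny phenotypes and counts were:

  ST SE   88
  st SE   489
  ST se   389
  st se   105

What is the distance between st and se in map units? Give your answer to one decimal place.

The recombinant classes are ST SE and st se: 88 + 105 = 193.
Recombination frequency = 193/1071 = 0.1802 ≈ 18.0%, i.e. 18.0 map units.

18.0 map units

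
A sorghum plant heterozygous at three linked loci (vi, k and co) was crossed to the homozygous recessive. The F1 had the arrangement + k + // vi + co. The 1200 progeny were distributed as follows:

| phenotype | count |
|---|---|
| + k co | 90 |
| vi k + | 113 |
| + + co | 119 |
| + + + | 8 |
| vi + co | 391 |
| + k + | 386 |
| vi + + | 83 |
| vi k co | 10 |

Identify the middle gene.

k

The two rarest classes, + + + and vi k co, are the double crossovers. Comparing them with the parentals, only the k allele has switched, so k is the middle locus and the order is co – k – vi.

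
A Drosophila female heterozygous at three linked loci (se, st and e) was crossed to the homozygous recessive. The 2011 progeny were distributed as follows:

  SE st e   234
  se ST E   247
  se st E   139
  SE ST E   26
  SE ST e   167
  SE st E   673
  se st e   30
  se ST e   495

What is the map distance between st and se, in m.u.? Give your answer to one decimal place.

The two most frequent reciprocal classes, SE st E and se ST e, are the parental types, so the F1 was SE st E / se ST e.
The two rarest classes, SE ST E and se st e, are the double crossovers. Comparing them with the parentals, only the st allele has switched, so st is the middle locus and the order is se – st – e.
Crossovers in the se–st interval produce the single-crossover classes se st E and SE ST e (139 + 167 = 306) plus the double crossovers (56).
RF(se–st) = (306 + 56) / 2011 = 362/2011 = 0.1800 → 18.0 m.u.

18.0 m.u.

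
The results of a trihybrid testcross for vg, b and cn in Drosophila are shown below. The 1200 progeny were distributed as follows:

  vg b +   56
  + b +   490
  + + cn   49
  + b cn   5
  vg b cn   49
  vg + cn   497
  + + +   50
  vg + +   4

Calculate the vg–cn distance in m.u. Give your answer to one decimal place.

The two most frequent reciprocal classes, vg + cn and + b +, are the parental types, so the F1 was vg + cn / + b +.
The two rarest classes, vg + + and + b cn, are the double crossovers. Comparing them with the parentals, only the cn allele has switched, so cn is the middle locus and the order is b – cn – vg.
Crossovers in the cn–vg interval produce the single-crossover classes + + cn and vg b + (49 + 56 = 105) plus the double crossovers (9).
RF(cn–vg) = (105 + 9) / 1200 = 114/1200 = 0.0950 → 9.5 m.u.

9.5 m.u.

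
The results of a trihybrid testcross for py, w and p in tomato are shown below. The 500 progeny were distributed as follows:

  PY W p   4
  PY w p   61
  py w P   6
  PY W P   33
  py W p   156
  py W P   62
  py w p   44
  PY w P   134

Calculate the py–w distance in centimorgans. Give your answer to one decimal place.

17.4 centimorgans

The two most frequent reciprocal classes, PY w P and py W p, are the parental types, so the F1 was PY w P / py W p.
The two rarest classes, py w P and PY W p, are the double crossovers. Comparing them with the parentals, only the py allele has switched, so py is the middle locus and the order is p – py – w.
Crossovers in the py–w interval produce the single-crossover classes PY W P and py w p (33 + 44 = 77) plus the double crossovers (10).
RF(py–w) = (77 + 10) / 500 = 87/500 = 0.1740 → 17.4 centimorgans.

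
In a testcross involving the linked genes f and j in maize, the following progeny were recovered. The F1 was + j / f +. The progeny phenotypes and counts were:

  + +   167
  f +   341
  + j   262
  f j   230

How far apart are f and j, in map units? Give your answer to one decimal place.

The recombinant classes are + + and f j: 167 + 230 = 397.
Recombination frequency = 397/1000 = 0.3970 ≈ 39.7%, i.e. 39.7 map units.

39.7 map units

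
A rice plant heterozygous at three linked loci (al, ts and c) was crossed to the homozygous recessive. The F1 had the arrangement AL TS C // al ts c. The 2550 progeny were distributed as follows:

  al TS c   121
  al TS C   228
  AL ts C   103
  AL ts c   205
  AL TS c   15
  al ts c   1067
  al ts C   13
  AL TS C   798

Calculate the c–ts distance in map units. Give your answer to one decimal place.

The two rarest classes, AL TS c and al ts C, are the double crossovers. Comparing them with the parentals, only the c allele has switched, so c is the middle locus and the order is ts – c – al.
Crossovers in the ts–c interval produce the single-crossover classes AL ts C and al TS c (103 + 121 = 224) plus the double crossovers (28).
RF(ts–c) = (224 + 28) / 2550 = 252/2550 = 0.0988 → 9.9 map units.

9.9 map units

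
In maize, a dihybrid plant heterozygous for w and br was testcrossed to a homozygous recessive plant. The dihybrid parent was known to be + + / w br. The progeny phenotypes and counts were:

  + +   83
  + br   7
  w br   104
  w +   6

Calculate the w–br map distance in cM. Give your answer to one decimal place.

6.5 cM

The recombinant classes are + br and w +: 7 + 6 = 13.
Recombination frequency = 13/200 = 0.0650 ≈ 6.5%, i.e. 6.5 cM.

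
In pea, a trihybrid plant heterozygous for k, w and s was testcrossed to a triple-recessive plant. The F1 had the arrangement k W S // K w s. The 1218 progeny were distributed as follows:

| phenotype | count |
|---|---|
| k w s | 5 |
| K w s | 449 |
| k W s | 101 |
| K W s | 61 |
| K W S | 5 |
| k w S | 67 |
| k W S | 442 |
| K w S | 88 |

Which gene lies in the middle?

k

The two rarest classes, K W S and k w s, are the double crossovers. Comparing them with the parentals, only the k allele has switched, so k is the middle locus and the order is w – k – s.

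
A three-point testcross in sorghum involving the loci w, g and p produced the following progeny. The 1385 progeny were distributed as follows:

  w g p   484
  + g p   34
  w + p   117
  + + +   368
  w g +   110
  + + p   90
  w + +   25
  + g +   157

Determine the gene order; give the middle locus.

The two most frequent reciprocal classes, + + + and w g p, are the parental types, so the F1 was + + + / w g p.
The two rarest classes, w + + and + g p, are the double crossovers. Comparing them with the parentals, only the w allele has switched, so w is the middle locus and the order is g – w – p.

w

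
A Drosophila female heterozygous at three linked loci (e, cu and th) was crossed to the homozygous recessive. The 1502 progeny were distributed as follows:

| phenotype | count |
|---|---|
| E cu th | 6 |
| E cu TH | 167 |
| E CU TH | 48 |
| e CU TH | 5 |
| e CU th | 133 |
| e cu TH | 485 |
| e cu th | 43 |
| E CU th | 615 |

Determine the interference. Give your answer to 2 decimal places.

The two most frequent reciprocal classes, e cu TH and E CU th, are the parental types, so the F1 was e cu TH / E CU th.
The two rarest classes, e CU TH and E cu th, are the double crossovers. Comparing them with the parentals, only the cu allele has switched, so cu is the middle locus and the order is e – cu – th.
e–cu: (300 + 11)/1502 = 0.2071; cu–th: (91 + 11)/1502 = 0.0679.
Expected DCO frequency = 0.2071 × 0.0679 ≈ 0.01406; observed = 11/1502 ≈ 0.00732.
Coefficient of coincidence = 0.00732/0.01406 ≈ 0.52; interference = 1 − 0.52 = 0.48.

0.48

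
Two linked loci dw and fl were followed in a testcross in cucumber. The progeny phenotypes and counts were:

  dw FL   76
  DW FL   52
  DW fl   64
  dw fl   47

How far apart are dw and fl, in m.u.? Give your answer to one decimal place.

The two most frequent classes, DW fl (64) and dw FL (76), are the parental types, so the F1 was DW fl / dw FL.
The recombinant classes are DW FL and dw fl: 52 + 47 = 99.
Recombination frequency = 99/239 = 0.4142 ≈ 41.4%, i.e. 41.4 m.u.

41.4 m.u.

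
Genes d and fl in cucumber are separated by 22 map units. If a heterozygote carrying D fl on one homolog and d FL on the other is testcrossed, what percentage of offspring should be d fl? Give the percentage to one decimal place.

A map distance of 22 map units corresponds to a recombination frequency of 0.220.
The F1 is D fl / d FL, so d fl is a recombinant gamete class with expected frequency r/2 = 0.220/2 = 0.1100.
That is 0.1100 = 11.0% of the progeny.

11.0%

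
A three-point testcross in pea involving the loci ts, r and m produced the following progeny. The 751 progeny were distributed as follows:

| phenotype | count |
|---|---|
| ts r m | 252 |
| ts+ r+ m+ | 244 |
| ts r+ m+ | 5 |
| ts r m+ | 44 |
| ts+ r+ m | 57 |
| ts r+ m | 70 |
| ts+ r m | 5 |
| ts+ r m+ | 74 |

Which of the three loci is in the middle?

The two most frequent reciprocal classes, ts+ r+ m+ and ts r m, are the parental types, so the F1 was ts+ r+ m+ / ts r m.
The two rarest classes, ts r+ m+ and ts+ r m, are the double crossovers. Comparing them with the parentals, only the ts allele has switched, so ts is the middle locus and the order is r – ts – m.

ts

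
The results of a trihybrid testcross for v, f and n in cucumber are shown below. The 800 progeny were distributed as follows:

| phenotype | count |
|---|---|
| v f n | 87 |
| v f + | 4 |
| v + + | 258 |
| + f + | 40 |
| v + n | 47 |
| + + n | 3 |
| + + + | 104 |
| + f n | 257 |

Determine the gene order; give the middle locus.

f

The two most frequent reciprocal classes, v + + and + f n, are the parental types, so the F1 was v + + / + f n.
The two rarest classes, v f + and + + n, are the double crossovers. Comparing them with the parentals, only the f allele has switched, so f is the middle locus and the order is n – f – v.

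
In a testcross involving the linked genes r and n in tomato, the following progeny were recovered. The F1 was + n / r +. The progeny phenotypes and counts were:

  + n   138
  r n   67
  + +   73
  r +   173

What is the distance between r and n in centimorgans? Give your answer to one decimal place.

31.0 centimorgans

The recombinant classes are + + and r n: 73 + 67 = 140.
Recombination frequency = 140/451 = 0.3104 ≈ 31.0%, i.e. 31.0 centimorgans.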